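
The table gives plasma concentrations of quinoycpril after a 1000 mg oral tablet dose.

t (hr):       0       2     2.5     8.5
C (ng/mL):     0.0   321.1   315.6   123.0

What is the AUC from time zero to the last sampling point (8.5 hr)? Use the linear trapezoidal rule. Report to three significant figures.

AUC = 1800 ng/mL·hr

Trapezoidal AUC_0→8.5:
  [0→2]: (0.0+321.1)/2 × 2 = 321.1
  [2→2.5]: (321.1+315.6)/2 × 0.5 = 159.175
  [2.5→8.5]: (315.6+123.0)/2 × 6 = 1315.8
  Sum = 1796.075 ng/mL·hr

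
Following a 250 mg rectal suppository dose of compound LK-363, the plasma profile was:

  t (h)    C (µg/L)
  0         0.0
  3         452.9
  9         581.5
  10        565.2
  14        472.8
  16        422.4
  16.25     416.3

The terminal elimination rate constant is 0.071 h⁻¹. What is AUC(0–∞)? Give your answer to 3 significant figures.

AUC = 13300 µg/L·h

Trapezoidal AUC_0→16.25:
  [0→3]: (0.0+452.9)/2 × 3 = 679.35
  [3→9]: (452.9+581.5)/2 × 6 = 3103.2
  [9→10]: (581.5+565.2)/2 × 1 = 573.35
  [10→14]: (565.2+472.8)/2 × 4 = 2076.0
  [14→16]: (472.8+422.4)/2 × 2 = 895.2
  [16→16.25]: (422.4+416.3)/2 × 0.25 = 104.8375
  Sum = 7431.9375 µg/L·h
Extrapolated tail: C_last / k_e = 416.3 / 0.071 = 5863.380
AUC_0→∞ = 7431.9375 + 5863.380 = 13295.3175 µg/L·h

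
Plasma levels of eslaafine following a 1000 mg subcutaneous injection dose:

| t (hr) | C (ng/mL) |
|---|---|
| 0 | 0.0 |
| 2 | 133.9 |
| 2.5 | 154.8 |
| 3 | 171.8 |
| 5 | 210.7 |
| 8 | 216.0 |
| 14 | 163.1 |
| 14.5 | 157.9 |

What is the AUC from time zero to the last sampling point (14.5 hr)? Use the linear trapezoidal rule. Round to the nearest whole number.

Trapezoidal AUC_0→14.5:
  [0→2]: (0.0+133.9)/2 × 2 = 133.9
  [2→2.5]: (133.9+154.8)/2 × 0.5 = 72.175
  [2.5→3]: (154.8+171.8)/2 × 0.5 = 81.65
  [3→5]: (171.8+210.7)/2 × 2 = 382.5
  [5→8]: (210.7+216.0)/2 × 3 = 640.05
  [8→14]: (216.0+163.1)/2 × 6 = 1137.3
  [14→14.5]: (163.1+157.9)/2 × 0.5 = 80.25
  Sum = 2527.825 ng/mL·hr

AUC = 2528 ng/mL·hr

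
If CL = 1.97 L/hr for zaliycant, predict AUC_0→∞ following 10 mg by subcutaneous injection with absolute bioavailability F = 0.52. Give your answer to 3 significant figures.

AUC = 2.64 mg/L·hr

AUC_0→∞ = F × Dose / CL
        = 0.52 × 10 / 1.97 = 2.63959 mg/L·hr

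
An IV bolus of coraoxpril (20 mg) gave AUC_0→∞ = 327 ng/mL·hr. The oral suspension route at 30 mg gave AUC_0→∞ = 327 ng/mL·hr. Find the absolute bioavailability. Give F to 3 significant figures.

F = (AUC_ev / D_ev) / (AUC_iv / D_iv)
  = (327/30) / (327/20)
  = 10.9 / 16.35 = 0.6667

F = 0.667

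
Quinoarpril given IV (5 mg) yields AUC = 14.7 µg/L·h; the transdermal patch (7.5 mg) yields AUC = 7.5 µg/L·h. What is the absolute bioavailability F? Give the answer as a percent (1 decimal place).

F = 34.0%

F = (AUC_ev / D_ev) / (AUC_iv / D_iv)
  = (7.5/7.5) / (14.7/5)
  = 1 / 2.94 = 0.3401
  = 34.01%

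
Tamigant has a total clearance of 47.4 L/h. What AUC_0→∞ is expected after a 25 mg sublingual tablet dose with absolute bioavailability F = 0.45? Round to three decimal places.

AUC = 0.237 mg/L·h

AUC_0→∞ = F × Dose / CL
        = 0.45 × 25 / 47.4 = 0.237342 mg/L·h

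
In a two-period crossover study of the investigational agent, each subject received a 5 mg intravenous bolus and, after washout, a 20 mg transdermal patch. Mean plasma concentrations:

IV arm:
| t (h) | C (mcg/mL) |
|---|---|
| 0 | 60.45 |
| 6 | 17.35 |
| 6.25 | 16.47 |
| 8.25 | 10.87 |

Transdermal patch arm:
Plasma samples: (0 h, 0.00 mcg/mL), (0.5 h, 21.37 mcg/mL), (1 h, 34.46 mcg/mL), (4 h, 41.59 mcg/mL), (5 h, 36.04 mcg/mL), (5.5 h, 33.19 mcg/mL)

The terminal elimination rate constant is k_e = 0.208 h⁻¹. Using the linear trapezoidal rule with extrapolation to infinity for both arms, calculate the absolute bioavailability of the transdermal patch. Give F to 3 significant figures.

Trapezoidal AUC_0→8.25 (IV):
  [0→6]: (60.45+17.35)/2 × 6 = 233.4
  [6→6.25]: (17.35+16.47)/2 × 0.25 = 4.2275
  [6.25→8.25]: (16.47+10.87)/2 × 2 = 27.34
  Sum = 264.9675 mcg/mL·h
IV tail: 10.87/0.208 = 52.260; AUC_iv,0→∞ = 264.9675 + 52.260 = 317.2275 mcg/mL·h
Trapezoidal AUC_0→5.5 (transdermal patch):
  [0→0.5]: (0.00+21.37)/2 × 0.5 = 5.3425
  [0.5→1]: (21.37+34.46)/2 × 0.5 = 13.9575
  [1→4]: (34.46+41.59)/2 × 3 = 114.075
  [4→5]: (41.59+36.04)/2 × 1 = 38.815
  [5→5.5]: (36.04+33.19)/2 × 0.5 = 17.3075
  Sum = 189.4975 mcg/mL·h
transdermal patch tail: 33.19/0.208 = 159.567; AUC_ev,0→∞ = 189.4975 + 159.567 = 349.0645 mcg/mL·h
F = (AUC_ev/D_ev)/(AUC_iv/D_iv) = (349.0645/20)/(317.2275/5) = 17.453225/63.4455 = 0.2751

F = 0.275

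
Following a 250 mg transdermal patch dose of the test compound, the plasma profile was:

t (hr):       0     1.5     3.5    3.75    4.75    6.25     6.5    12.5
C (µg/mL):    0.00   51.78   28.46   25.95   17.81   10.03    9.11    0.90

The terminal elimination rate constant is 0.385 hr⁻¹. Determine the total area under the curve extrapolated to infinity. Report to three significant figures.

Trapezoidal AUC_0→12.5:
  [0→1.5]: (0.00+51.78)/2 × 1.5 = 38.835
  [1.5→3.5]: (51.78+28.46)/2 × 2 = 80.24
  [3.5→3.75]: (28.46+25.95)/2 × 0.25 = 6.80125
  [3.75→4.75]: (25.95+17.81)/2 × 1 = 21.88
  [4.75→6.25]: (17.81+10.03)/2 × 1.5 = 20.88
  [6.25→6.5]: (10.03+9.11)/2 × 0.25 = 2.3925
  [6.5→12.5]: (9.11+0.90)/2 × 6 = 30.03
  Sum = 201.05875 µg/mL·hr
Extrapolated tail: C_last / k_e = 0.90 / 0.385 = 2.338
AUC_0→∞ = 201.05875 + 2.338 = 203.39675 µg/mL·hr

AUC = 203 µg/mL·hr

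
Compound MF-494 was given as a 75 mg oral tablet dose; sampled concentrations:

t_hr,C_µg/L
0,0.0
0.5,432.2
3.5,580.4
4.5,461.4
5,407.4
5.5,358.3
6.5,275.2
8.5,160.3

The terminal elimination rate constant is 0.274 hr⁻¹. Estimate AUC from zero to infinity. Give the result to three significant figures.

AUC = 3890 µg/L·hr

Trapezoidal AUC_0→8.5:
  [0→0.5]: (0.0+432.2)/2 × 0.5 = 108.05
  [0.5→3.5]: (432.2+580.4)/2 × 3 = 1518.9
  [3.5→4.5]: (580.4+461.4)/2 × 1 = 520.9
  [4.5→5]: (461.4+407.4)/2 × 0.5 = 217.2
  [5→5.5]: (407.4+358.3)/2 × 0.5 = 191.425
  [5.5→6.5]: (358.3+275.2)/2 × 1 = 316.75
  [6.5→8.5]: (275.2+160.3)/2 × 2 = 435.5
  Sum = 3308.725 µg/L·hr
Extrapolated tail: C_last / k_e = 160.3 / 0.274 = 585.036
AUC_0→∞ = 3308.725 + 585.036 = 3893.761 µg/L·hr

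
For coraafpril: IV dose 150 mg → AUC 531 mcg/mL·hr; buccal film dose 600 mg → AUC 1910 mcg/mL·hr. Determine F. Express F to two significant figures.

F = (AUC_ev / D_ev) / (AUC_iv / D_iv)
  = (1910/600) / (531/150)
  = 3.18333 / 3.54 = 0.8992

F = 0.90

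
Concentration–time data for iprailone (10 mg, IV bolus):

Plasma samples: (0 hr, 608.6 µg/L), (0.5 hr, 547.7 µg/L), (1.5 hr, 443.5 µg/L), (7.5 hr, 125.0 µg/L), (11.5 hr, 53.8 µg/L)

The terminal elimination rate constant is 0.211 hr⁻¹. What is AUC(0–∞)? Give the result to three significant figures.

AUC = 3100 µg/L·hr

Trapezoidal AUC_0→11.5:
  [0→0.5]: (608.6+547.7)/2 × 0.5 = 289.075
  [0.5→1.5]: (547.7+443.5)/2 × 1 = 495.6
  [1.5→7.5]: (443.5+125.0)/2 × 6 = 1705.5
  [7.5→11.5]: (125.0+53.8)/2 × 4 = 357.6
  Sum = 2847.775 µg/L·hr
Extrapolated tail: C_last / k_e = 53.8 / 0.211 = 254.976
AUC_0→∞ = 2847.775 + 254.976 = 3102.751 µg/L·hr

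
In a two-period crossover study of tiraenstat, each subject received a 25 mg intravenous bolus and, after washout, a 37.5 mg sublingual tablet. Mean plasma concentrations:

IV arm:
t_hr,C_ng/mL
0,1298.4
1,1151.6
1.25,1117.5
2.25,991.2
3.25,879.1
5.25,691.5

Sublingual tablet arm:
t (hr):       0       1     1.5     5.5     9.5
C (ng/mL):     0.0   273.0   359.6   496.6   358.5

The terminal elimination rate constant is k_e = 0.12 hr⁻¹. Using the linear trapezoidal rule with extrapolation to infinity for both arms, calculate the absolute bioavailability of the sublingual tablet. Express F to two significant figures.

F = 0.41

Trapezoidal AUC_0→5.25 (IV):
  [0→1]: (1298.4+1151.6)/2 × 1 = 1225.0
  [1→1.25]: (1151.6+1117.5)/2 × 0.25 = 283.6375
  [1.25→2.25]: (1117.5+991.2)/2 × 1 = 1054.35
  [2.25→3.25]: (991.2+879.1)/2 × 1 = 935.15
  [3.25→5.25]: (879.1+691.5)/2 × 2 = 1570.6
  Sum = 5068.7375 ng/mL·hr
IV tail: 691.5/0.12 = 5762.500; AUC_iv,0→∞ = 5068.7375 + 5762.500 = 10831.2375 ng/mL·hr
Trapezoidal AUC_0→9.5 (sublingual tablet):
  [0→1]: (0.0+273.0)/2 × 1 = 136.5
  [1→1.5]: (273.0+359.6)/2 × 0.5 = 158.15
  [1.5→5.5]: (359.6+496.6)/2 × 4 = 1712.4
  [5.5→9.5]: (496.6+358.5)/2 × 4 = 1710.2
  Sum = 3717.25 ng/mL·hr
sublingual tablet tail: 358.5/0.12 = 2987.500; AUC_ev,0→∞ = 3717.25 + 2987.500 = 6704.75 ng/mL·hr
F = (AUC_ev/D_ev)/(AUC_iv/D_iv) = (6704.75/37.5)/(10831.2375/25) = 178.793/433.2495 = 0.4127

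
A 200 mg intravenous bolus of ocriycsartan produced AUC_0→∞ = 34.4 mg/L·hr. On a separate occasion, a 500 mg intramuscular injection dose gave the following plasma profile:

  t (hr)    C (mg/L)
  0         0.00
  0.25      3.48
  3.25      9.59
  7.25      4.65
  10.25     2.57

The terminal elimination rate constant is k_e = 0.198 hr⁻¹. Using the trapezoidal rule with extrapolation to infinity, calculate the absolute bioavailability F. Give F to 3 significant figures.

Trapezoidal AUC_0→10.25 (intramuscular injection):
  [0→0.25]: (0.00+3.48)/2 × 0.25 = 0.435
  [0.25→3.25]: (3.48+9.59)/2 × 3 = 19.605
  [3.25→7.25]: (9.59+4.65)/2 × 4 = 28.48
  [7.25→10.25]: (4.65+2.57)/2 × 3 = 10.83
  Sum = 59.35 mg/L·hr
Tail: C_last/k_e = 2.57/0.198 = 12.980
AUC_0→∞ (intramuscular injection) = 59.35 + 12.980 = 72.33 mg/L·hr
F = (AUC_ev/D_ev)/(AUC_iv/D_iv) = (72.33/500)/(34.4/200) = 0.14466/0.172 = 0.8410

F = 0.841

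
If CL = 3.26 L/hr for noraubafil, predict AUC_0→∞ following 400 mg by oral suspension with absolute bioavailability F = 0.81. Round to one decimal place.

AUC_0→∞ = F × Dose / CL
        = 0.81 × 400 / 3.26 = 99.3865 mg/L·hr

AUC = 99.4 mg/L·hr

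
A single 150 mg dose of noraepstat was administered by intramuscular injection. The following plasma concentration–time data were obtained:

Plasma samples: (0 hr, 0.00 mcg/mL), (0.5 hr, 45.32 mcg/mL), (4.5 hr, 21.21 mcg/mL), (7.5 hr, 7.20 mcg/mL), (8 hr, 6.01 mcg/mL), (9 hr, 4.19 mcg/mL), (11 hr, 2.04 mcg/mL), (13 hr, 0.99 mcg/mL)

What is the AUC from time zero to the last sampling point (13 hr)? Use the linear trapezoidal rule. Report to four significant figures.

Trapezoidal AUC_0→13:
  [0→0.5]: (0.00+45.32)/2 × 0.5 = 11.33
  [0.5→4.5]: (45.32+21.21)/2 × 4 = 133.06
  [4.5→7.5]: (21.21+7.20)/2 × 3 = 42.615
  [7.5→8]: (7.20+6.01)/2 × 0.5 = 3.3025
  [8→9]: (6.01+4.19)/2 × 1 = 5.1
  [9→11]: (4.19+2.04)/2 × 2 = 6.23
  [11→13]: (2.04+0.99)/2 × 2 = 3.03
  Sum = 204.6675 mcg/mL·hr

AUC = 204.7 mcg/mL·hr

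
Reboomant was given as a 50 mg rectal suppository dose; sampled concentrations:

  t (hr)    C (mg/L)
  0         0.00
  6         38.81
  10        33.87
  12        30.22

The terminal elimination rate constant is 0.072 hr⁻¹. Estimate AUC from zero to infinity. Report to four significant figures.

Trapezoidal AUC_0→12:
  [0→6]: (0.00+38.81)/2 × 6 = 116.43
  [6→10]: (38.81+33.87)/2 × 4 = 145.36
  [10→12]: (33.87+30.22)/2 × 2 = 64.09
  Sum = 325.88 mg/L·hr
Extrapolated tail: C_last / k_e = 30.22 / 0.072 = 419.722
AUC_0→∞ = 325.88 + 419.722 = 745.602 mg/L·hr

AUC = 745.6 mg/L·hr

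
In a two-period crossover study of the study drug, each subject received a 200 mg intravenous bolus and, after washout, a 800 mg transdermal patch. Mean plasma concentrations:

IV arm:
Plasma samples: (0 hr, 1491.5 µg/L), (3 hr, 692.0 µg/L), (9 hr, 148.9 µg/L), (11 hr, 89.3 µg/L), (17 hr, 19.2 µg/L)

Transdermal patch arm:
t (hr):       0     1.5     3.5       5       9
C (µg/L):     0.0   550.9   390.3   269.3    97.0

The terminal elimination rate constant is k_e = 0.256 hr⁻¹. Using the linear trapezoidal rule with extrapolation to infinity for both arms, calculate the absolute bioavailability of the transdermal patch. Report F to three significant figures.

Trapezoidal AUC_0→17 (IV):
  [0→3]: (1491.5+692.0)/2 × 3 = 3275.25
  [3→9]: (692.0+148.9)/2 × 6 = 2522.7
  [9→11]: (148.9+89.3)/2 × 2 = 238.2
  [11→17]: (89.3+19.2)/2 × 6 = 325.5
  Sum = 6361.65 µg/L·hr
IV tail: 19.2/0.256 = 75.000; AUC_iv,0→∞ = 6361.65 + 75.000 = 6436.65 µg/L·hr
Trapezoidal AUC_0→9 (transdermal patch):
  [0→1.5]: (0.0+550.9)/2 × 1.5 = 413.175
  [1.5→3.5]: (550.9+390.3)/2 × 2 = 941.2
  [3.5→5]: (390.3+269.3)/2 × 1.5 = 494.7
  [5→9]: (269.3+97.0)/2 × 4 = 732.6
  Sum = 2581.675 µg/L·hr
transdermal patch tail: 97.0/0.256 = 378.906; AUC_ev,0→∞ = 2581.675 + 378.906 = 2960.581 µg/L·hr
F = (AUC_ev/D_ev)/(AUC_iv/D_iv) = (2960.581/800)/(6436.65/200) = 3.70073/32.18325 = 0.1150

F = 0.115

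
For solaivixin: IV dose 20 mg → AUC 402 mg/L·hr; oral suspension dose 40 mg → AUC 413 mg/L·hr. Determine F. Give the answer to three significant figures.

F = (AUC_ev / D_ev) / (AUC_iv / D_iv)
  = (413/40) / (402/20)
  = 10.325 / 20.1 = 0.5137

F = 0.514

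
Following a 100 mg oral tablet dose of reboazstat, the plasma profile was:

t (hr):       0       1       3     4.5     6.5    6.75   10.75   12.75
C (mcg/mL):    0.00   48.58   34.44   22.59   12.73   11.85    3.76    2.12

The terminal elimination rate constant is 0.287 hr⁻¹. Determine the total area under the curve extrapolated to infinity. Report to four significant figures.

Trapezoidal AUC_0→12.75:
  [0→1]: (0.00+48.58)/2 × 1 = 24.29
  [1→3]: (48.58+34.44)/2 × 2 = 83.02
  [3→4.5]: (34.44+22.59)/2 × 1.5 = 42.7725
  [4.5→6.5]: (22.59+12.73)/2 × 2 = 35.32
  [6.5→6.75]: (12.73+11.85)/2 × 0.25 = 3.0725
  [6.75→10.75]: (11.85+3.76)/2 × 4 = 31.22
  [10.75→12.75]: (3.76+2.12)/2 × 2 = 5.88
  Sum = 225.575 mcg/mL·hr
Extrapolated tail: C_last / k_e = 2.12 / 0.287 = 7.387
AUC_0→∞ = 225.575 + 7.387 = 232.962 mcg/mL·hr

AUC = 233.0 mcg/mL·hr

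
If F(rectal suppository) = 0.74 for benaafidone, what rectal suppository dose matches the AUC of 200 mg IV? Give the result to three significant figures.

D_rectal = 270 mg

For equal systemic exposure: F × D_ev = D_iv
D_ev = D_iv / F = 200 / 0.74 = 270.27 mg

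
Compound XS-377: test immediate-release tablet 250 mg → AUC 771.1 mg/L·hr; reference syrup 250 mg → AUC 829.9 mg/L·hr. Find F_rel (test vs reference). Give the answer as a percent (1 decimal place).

F_rel = (AUC_test/D_test) / (AUC_ref/D_ref)
      = (771.1/250) / (829.9/250)
      = 3.0844 / 3.3196 = 0.9291 = 92.91%

F_rel = 92.9%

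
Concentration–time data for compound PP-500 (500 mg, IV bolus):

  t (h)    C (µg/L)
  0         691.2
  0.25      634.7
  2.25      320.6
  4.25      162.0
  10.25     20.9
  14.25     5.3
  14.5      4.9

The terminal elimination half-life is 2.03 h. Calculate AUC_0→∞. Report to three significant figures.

Trapezoidal AUC_0→14.5:
  [0→0.25]: (691.2+634.7)/2 × 0.25 = 165.7375
  [0.25→2.25]: (634.7+320.6)/2 × 2 = 955.3
  [2.25→4.25]: (320.6+162.0)/2 × 2 = 482.6
  [4.25→10.25]: (162.0+20.9)/2 × 6 = 548.7
  [10.25→14.25]: (20.9+5.3)/2 × 4 = 52.4
  [14.25→14.5]: (5.3+4.9)/2 × 0.25 = 1.275
  Sum = 2206.0125 µg/L·h
k_e = ln2 / t½ = 0.693147 / 2.03 = 0.3415 h^-1
Extrapolated tail: C_last / k_e = 4.9 / 0.3415 = 14.348
AUC_0→∞ = 2206.0125 + 14.348 = 2220.3605 µg/L·h

AUC = 2220 µg/L·h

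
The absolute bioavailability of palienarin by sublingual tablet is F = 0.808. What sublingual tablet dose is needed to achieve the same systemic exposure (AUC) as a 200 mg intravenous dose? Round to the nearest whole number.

For equal systemic exposure: F × D_ev = D_iv
D_ev = D_iv / F = 200 / 0.808 = 247.525 mg

D_sublingual = 248 mg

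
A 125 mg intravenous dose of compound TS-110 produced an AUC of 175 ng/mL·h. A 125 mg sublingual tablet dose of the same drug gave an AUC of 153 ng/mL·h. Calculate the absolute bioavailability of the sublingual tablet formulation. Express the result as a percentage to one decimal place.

F = 87.4%

F = (AUC_ev / D_ev) / (AUC_iv / D_iv)
  = (153/125) / (175/125)
  = 1.224 / 1.4 = 0.8743
  = 87.43%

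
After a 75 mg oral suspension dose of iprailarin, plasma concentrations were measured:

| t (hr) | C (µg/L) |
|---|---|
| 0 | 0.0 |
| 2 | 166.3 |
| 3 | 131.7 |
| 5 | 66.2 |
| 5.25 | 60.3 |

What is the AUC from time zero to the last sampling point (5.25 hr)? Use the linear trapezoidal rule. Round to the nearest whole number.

Trapezoidal AUC_0→5.25:
  [0→2]: (0.0+166.3)/2 × 2 = 166.3
  [2→3]: (166.3+131.7)/2 × 1 = 149.0
  [3→5]: (131.7+66.2)/2 × 2 = 197.9
  [5→5.25]: (66.2+60.3)/2 × 0.25 = 15.8125
  Sum = 529.0125 µg/L·hr

AUC = 529 µg/L·hr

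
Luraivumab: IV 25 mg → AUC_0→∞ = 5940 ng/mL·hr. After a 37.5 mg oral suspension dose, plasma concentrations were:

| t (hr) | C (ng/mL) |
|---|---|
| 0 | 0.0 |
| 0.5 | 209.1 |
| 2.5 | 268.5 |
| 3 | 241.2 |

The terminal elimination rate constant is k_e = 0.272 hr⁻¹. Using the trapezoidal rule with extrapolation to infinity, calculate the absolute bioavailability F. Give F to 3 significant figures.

F = 0.173

Trapezoidal AUC_0→3 (oral suspension):
  [0→0.5]: (0.0+209.1)/2 × 0.5 = 52.275
  [0.5→2.5]: (209.1+268.5)/2 × 2 = 477.6
  [2.5→3]: (268.5+241.2)/2 × 0.5 = 127.425
  Sum = 657.3 ng/mL·hr
Tail: C_last/k_e = 241.2/0.272 = 886.765
AUC_0→∞ (oral suspension) = 657.3 + 886.765 = 1544.065 ng/mL·hr
F = (AUC_ev/D_ev)/(AUC_iv/D_iv) = (1544.065/37.5)/(5940/25) = 41.1751/237.6 = 0.1733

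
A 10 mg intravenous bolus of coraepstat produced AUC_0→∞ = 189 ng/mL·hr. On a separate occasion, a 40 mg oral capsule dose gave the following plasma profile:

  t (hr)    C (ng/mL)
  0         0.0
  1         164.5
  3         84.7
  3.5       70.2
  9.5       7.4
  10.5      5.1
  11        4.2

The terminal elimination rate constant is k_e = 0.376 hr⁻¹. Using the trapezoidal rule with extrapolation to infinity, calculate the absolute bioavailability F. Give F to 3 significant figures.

F = 0.824

Trapezoidal AUC_0→11 (oral capsule):
  [0→1]: (0.0+164.5)/2 × 1 = 82.25
  [1→3]: (164.5+84.7)/2 × 2 = 249.2
  [3→3.5]: (84.7+70.2)/2 × 0.5 = 38.725
  [3.5→9.5]: (70.2+7.4)/2 × 6 = 232.8
  [9.5→10.5]: (7.4+5.1)/2 × 1 = 6.25
  [10.5→11]: (5.1+4.2)/2 × 0.5 = 2.325
  Sum = 611.55 ng/mL·hr
Tail: C_last/k_e = 4.2/0.376 = 11.170
AUC_0→∞ (oral capsule) = 611.55 + 11.170 = 622.72 ng/mL·hr
F = (AUC_ev/D_ev)/(AUC_iv/D_iv) = (622.72/40)/(189/10) = 15.568/18.9 = 0.8237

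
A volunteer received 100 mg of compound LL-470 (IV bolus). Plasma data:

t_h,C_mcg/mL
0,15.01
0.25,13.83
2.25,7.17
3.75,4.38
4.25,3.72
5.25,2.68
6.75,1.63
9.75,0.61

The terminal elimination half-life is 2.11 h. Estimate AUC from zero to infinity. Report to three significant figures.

Trapezoidal AUC_0→9.75:
  [0→0.25]: (15.01+13.83)/2 × 0.25 = 3.605
  [0.25→2.25]: (13.83+7.17)/2 × 2 = 21.0
  [2.25→3.75]: (7.17+4.38)/2 × 1.5 = 8.6625
  [3.75→4.25]: (4.38+3.72)/2 × 0.5 = 2.025
  [4.25→5.25]: (3.72+2.68)/2 × 1 = 3.2
  [5.25→6.75]: (2.68+1.63)/2 × 1.5 = 3.2325
  [6.75→9.75]: (1.63+0.61)/2 × 3 = 3.36
  Sum = 45.085 mcg/mL·h
k_e = ln2 / t½ = 0.693147 / 2.11 = 0.3285 h^-1
Extrapolated tail: C_last / k_e = 0.61 / 0.3285 = 1.857
AUC_0→∞ = 45.085 + 1.857 = 46.942 mcg/mL·h

AUC = 46.9 mcg/mL·h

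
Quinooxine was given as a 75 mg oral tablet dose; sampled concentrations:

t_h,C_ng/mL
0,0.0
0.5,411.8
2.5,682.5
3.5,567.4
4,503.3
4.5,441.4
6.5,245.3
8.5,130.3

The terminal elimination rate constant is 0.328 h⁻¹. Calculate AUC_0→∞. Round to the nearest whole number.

Trapezoidal AUC_0→8.5:
  [0→0.5]: (0.0+411.8)/2 × 0.5 = 102.95
  [0.5→2.5]: (411.8+682.5)/2 × 2 = 1094.3
  [2.5→3.5]: (682.5+567.4)/2 × 1 = 624.95
  [3.5→4]: (567.4+503.3)/2 × 0.5 = 267.675
  [4→4.5]: (503.3+441.4)/2 × 0.5 = 236.175
  [4.5→6.5]: (441.4+245.3)/2 × 2 = 686.7
  [6.5→8.5]: (245.3+130.3)/2 × 2 = 375.6
  Sum = 3388.35 ng/mL·h
Extrapolated tail: C_last / k_e = 130.3 / 0.328 = 397.256
AUC_0→∞ = 3388.35 + 397.256 = 3785.606 ng/mL·h

AUC = 3786 ng/mL·h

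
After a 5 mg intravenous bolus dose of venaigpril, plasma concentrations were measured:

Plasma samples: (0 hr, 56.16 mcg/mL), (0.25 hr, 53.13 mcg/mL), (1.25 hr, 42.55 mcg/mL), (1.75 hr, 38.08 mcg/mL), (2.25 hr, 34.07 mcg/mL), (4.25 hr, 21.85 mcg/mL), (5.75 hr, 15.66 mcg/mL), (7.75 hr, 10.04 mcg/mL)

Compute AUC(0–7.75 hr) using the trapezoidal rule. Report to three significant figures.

AUC = 209 mcg/mL·hr

Trapezoidal AUC_0→7.75:
  [0→0.25]: (56.16+53.13)/2 × 0.25 = 13.66125
  [0.25→1.25]: (53.13+42.55)/2 × 1 = 47.84
  [1.25→1.75]: (42.55+38.08)/2 × 0.5 = 20.1575
  [1.75→2.25]: (38.08+34.07)/2 × 0.5 = 18.0375
  [2.25→4.25]: (34.07+21.85)/2 × 2 = 55.92
  [4.25→5.75]: (21.85+15.66)/2 × 1.5 = 28.1325
  [5.75→7.75]: (15.66+10.04)/2 × 2 = 25.7
  Sum = 209.44875 mcg/mL·hr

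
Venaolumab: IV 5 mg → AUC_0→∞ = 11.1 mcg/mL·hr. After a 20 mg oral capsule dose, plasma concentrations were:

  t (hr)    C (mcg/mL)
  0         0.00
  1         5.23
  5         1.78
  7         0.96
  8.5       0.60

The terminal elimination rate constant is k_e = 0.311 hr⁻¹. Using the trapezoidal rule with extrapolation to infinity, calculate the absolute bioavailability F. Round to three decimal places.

Trapezoidal AUC_0→8.5 (oral capsule):
  [0→1]: (0.00+5.23)/2 × 1 = 2.615
  [1→5]: (5.23+1.78)/2 × 4 = 14.02
  [5→7]: (1.78+0.96)/2 × 2 = 2.74
  [7→8.5]: (0.96+0.60)/2 × 1.5 = 1.17
  Sum = 20.545 mcg/mL·hr
Tail: C_last/k_e = 0.60/0.311 = 1.929
AUC_0→∞ (oral capsule) = 20.545 + 1.929 = 22.474 mcg/mL·hr
F = (AUC_ev/D_ev)/(AUC_iv/D_iv) = (22.474/20)/(11.1/5) = 1.1237/2.22 = 0.5062

F = 0.506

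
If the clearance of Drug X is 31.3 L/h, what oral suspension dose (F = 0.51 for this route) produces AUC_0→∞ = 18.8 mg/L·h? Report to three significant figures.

Dose = CL × AUC_0→∞ / F
     = 31.3 × 18.8 / 0.51 = 1153.8 mg

Dose = 1150 mg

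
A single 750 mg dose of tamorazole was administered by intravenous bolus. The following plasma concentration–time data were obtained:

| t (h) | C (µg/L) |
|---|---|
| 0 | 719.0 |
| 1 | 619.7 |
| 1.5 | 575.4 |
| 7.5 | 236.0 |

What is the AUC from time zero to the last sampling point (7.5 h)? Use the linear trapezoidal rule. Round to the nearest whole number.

Trapezoidal AUC_0→7.5:
  [0→1]: (719.0+619.7)/2 × 1 = 669.35
  [1→1.5]: (619.7+575.4)/2 × 0.5 = 298.775
  [1.5→7.5]: (575.4+236.0)/2 × 6 = 2434.2
  Sum = 3402.325 µg/L·h

AUC = 3402 µg/L·h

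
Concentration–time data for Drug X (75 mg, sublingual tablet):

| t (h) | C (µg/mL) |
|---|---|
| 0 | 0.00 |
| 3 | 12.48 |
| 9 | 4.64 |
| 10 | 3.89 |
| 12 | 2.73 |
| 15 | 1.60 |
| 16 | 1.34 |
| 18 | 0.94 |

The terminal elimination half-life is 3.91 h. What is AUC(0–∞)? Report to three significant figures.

AUC = 96.5 µg/mL·h

Trapezoidal AUC_0→18:
  [0→3]: (0.00+12.48)/2 × 3 = 18.72
  [3→9]: (12.48+4.64)/2 × 6 = 51.36
  [9→10]: (4.64+3.89)/2 × 1 = 4.265
  [10→12]: (3.89+2.73)/2 × 2 = 6.62
  [12→15]: (2.73+1.60)/2 × 3 = 6.495
  [15→16]: (1.60+1.34)/2 × 1 = 1.47
  [16→18]: (1.34+0.94)/2 × 2 = 2.28
  Sum = 91.21 µg/mL·h
k_e = ln2 / t½ = 0.693147 / 3.91 = 0.1773 h^-1
Extrapolated tail: C_last / k_e = 0.94 / 0.1773 = 5.302
AUC_0→∞ = 91.21 + 5.302 = 96.512 µg/mL·h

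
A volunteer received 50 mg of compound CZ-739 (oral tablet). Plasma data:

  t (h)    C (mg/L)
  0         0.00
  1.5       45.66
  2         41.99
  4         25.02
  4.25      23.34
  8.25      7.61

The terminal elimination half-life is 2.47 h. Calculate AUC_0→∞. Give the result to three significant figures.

Trapezoidal AUC_0→8.25:
  [0→1.5]: (0.00+45.66)/2 × 1.5 = 34.245
  [1.5→2]: (45.66+41.99)/2 × 0.5 = 21.9125
  [2→4]: (41.99+25.02)/2 × 2 = 67.01
  [4→4.25]: (25.02+23.34)/2 × 0.25 = 6.045
  [4.25→8.25]: (23.34+7.61)/2 × 4 = 61.9
  Sum = 191.1125 mg/L·h
k_e = ln2 / t½ = 0.693147 / 2.47 = 0.2806 h^-1
Extrapolated tail: C_last / k_e = 7.61 / 0.2806 = 27.120
AUC_0→∞ = 191.1125 + 27.120 = 218.2325 mg/L·h

AUC = 218 mg/L·h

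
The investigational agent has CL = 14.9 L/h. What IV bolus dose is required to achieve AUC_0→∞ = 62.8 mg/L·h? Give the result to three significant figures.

Dose_iv = CL × AUC_0→∞
     = 14.9 × 62.8 = 935.72 mg

Dose = 936 mg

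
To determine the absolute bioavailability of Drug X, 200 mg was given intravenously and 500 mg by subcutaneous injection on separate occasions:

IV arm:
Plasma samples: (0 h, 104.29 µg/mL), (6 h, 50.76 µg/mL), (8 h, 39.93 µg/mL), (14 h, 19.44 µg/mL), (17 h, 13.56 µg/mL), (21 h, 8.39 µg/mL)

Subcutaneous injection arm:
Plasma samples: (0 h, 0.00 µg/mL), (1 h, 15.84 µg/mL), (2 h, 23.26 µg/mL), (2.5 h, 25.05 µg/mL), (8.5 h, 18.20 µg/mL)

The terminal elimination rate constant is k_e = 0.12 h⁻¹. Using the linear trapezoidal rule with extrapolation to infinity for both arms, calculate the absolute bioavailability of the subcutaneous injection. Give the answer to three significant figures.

Trapezoidal AUC_0→21 (IV):
  [0→6]: (104.29+50.76)/2 × 6 = 465.15
  [6→8]: (50.76+39.93)/2 × 2 = 90.69
  [8→14]: (39.93+19.44)/2 × 6 = 178.11
  [14→17]: (19.44+13.56)/2 × 3 = 49.5
  [17→21]: (13.56+8.39)/2 × 4 = 43.9
  Sum = 827.35 µg/mL·h
IV tail: 8.39/0.12 = 69.917; AUC_iv,0→∞ = 827.35 + 69.917 = 897.267 µg/mL·h
Trapezoidal AUC_0→8.5 (subcutaneous injection):
  [0→1]: (0.00+15.84)/2 × 1 = 7.92
  [1→2]: (15.84+23.26)/2 × 1 = 19.55
  [2→2.5]: (23.26+25.05)/2 × 0.5 = 12.0775
  [2.5→8.5]: (25.05+18.20)/2 × 6 = 129.75
  Sum = 169.2975 µg/mL·h
subcutaneous injection tail: 18.20/0.12 = 151.667; AUC_ev,0→∞ = 169.2975 + 151.667 = 320.9645 µg/mL·h
F = (AUC_ev/D_ev)/(AUC_iv/D_iv) = (320.9645/500)/(897.267/200) = 0.641929/4.486335 = 0.1431

F = 0.143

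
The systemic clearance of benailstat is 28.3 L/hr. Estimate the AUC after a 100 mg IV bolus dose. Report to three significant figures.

AUC_0→∞ = Dose_iv / CL
        = 100 / 28.3 = 3.53357 mg/L·hr

AUC = 3.53 mg/L·hr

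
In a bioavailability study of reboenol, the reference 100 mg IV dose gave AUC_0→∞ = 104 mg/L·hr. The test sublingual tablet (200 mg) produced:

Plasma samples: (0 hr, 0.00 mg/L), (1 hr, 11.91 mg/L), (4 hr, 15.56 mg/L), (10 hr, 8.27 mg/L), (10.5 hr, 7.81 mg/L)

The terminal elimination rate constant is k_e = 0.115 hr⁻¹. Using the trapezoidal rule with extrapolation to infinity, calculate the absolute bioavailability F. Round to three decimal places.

Trapezoidal AUC_0→10.5 (sublingual tablet):
  [0→1]: (0.00+11.91)/2 × 1 = 5.955
  [1→4]: (11.91+15.56)/2 × 3 = 41.205
  [4→10]: (15.56+8.27)/2 × 6 = 71.49
  [10→10.5]: (8.27+7.81)/2 × 0.5 = 4.02
  Sum = 122.67 mg/L·hr
Tail: C_last/k_e = 7.81/0.115 = 67.913
AUC_0→∞ (sublingual tablet) = 122.67 + 67.913 = 190.583 mg/L·hr
F = (AUC_ev/D_ev)/(AUC_iv/D_iv) = (190.583/200)/(104/100) = 0.952915/1.04 = 0.9163

F = 0.916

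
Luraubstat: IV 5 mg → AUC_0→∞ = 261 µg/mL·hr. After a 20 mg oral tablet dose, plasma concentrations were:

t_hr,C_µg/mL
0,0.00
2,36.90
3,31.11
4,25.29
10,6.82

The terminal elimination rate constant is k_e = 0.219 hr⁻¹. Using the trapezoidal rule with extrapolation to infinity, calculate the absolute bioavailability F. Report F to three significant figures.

Trapezoidal AUC_0→10 (oral tablet):
  [0→2]: (0.00+36.90)/2 × 2 = 36.9
  [2→3]: (36.90+31.11)/2 × 1 = 34.005
  [3→4]: (31.11+25.29)/2 × 1 = 28.2
  [4→10]: (25.29+6.82)/2 × 6 = 96.33
  Sum = 195.435 µg/mL·hr
Tail: C_last/k_e = 6.82/0.219 = 31.142
AUC_0→∞ (oral tablet) = 195.435 + 31.142 = 226.577 µg/mL·hr
F = (AUC_ev/D_ev)/(AUC_iv/D_iv) = (226.577/20)/(261/5) = 11.32885/52.2 = 0.2170

F = 0.217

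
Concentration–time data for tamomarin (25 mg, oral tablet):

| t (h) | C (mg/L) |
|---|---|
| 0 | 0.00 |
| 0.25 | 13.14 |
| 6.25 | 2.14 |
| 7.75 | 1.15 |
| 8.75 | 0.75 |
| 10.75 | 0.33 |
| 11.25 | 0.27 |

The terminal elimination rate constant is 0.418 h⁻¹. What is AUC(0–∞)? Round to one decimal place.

Trapezoidal AUC_0→11.25:
  [0→0.25]: (0.00+13.14)/2 × 0.25 = 1.6425
  [0.25→6.25]: (13.14+2.14)/2 × 6 = 45.84
  [6.25→7.75]: (2.14+1.15)/2 × 1.5 = 2.4675
  [7.75→8.75]: (1.15+0.75)/2 × 1 = 0.95
  [8.75→10.75]: (0.75+0.33)/2 × 2 = 1.08
  [10.75→11.25]: (0.33+0.27)/2 × 0.5 = 0.15
  Sum = 52.13 mg/L·h
Extrapolated tail: C_last / k_e = 0.27 / 0.418 = 0.646
AUC_0→∞ = 52.13 + 0.646 = 52.776 mg/L·h

AUC = 52.8 mg/L·h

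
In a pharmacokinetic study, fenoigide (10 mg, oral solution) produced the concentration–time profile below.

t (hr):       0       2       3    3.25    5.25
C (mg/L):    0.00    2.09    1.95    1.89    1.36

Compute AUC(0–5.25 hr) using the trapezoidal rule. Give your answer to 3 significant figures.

Trapezoidal AUC_0→5.25:
  [0→2]: (0.00+2.09)/2 × 2 = 2.09
  [2→3]: (2.09+1.95)/2 × 1 = 2.02
  [3→3.25]: (1.95+1.89)/2 × 0.25 = 0.48
  [3.25→5.25]: (1.89+1.36)/2 × 2 = 3.25
  Sum = 7.84 mg/L·hr

AUC = 7.84 mg/L·hr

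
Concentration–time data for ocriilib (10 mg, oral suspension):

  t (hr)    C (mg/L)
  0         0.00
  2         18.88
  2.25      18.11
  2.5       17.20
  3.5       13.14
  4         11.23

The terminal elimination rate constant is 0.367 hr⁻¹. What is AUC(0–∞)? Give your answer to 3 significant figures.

AUC = 79.8 mg/L·hr

Trapezoidal AUC_0→4:
  [0→2]: (0.00+18.88)/2 × 2 = 18.88
  [2→2.25]: (18.88+18.11)/2 × 0.25 = 4.62375
  [2.25→2.5]: (18.11+17.20)/2 × 0.25 = 4.41375
  [2.5→3.5]: (17.20+13.14)/2 × 1 = 15.17
  [3.5→4]: (13.14+11.23)/2 × 0.5 = 6.0925
  Sum = 49.18 mg/L·hr
Extrapolated tail: C_last / k_e = 11.23 / 0.367 = 30.599
AUC_0→∞ = 49.18 + 30.599 = 79.779 mg/L·hr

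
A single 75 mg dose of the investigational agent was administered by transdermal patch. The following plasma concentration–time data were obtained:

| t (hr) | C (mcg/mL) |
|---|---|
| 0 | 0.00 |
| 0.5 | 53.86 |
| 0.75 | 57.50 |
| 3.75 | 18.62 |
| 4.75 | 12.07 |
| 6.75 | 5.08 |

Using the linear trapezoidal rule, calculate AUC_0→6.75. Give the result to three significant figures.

AUC = 174 mcg/mL·hr

Trapezoidal AUC_0→6.75:
  [0→0.5]: (0.00+53.86)/2 × 0.5 = 13.465
  [0.5→0.75]: (53.86+57.50)/2 × 0.25 = 13.92
  [0.75→3.75]: (57.50+18.62)/2 × 3 = 114.18
  [3.75→4.75]: (18.62+12.07)/2 × 1 = 15.345
  [4.75→6.75]: (12.07+5.08)/2 × 2 = 17.15
  Sum = 174.06 mcg/mL·hr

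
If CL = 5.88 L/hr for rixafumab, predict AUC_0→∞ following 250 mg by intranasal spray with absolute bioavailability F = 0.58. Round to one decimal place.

AUC_0→∞ = F × Dose / CL
        = 0.58 × 250 / 5.88 = 24.6599 mg/L·hr

AUC = 24.7 mg/L·hr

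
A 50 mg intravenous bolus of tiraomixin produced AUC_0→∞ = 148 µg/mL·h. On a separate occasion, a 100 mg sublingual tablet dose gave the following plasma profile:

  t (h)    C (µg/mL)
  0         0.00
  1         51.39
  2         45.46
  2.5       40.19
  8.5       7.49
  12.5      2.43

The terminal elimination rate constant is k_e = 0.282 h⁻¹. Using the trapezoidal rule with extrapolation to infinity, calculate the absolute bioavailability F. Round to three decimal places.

Trapezoidal AUC_0→12.5 (sublingual tablet):
  [0→1]: (0.00+51.39)/2 × 1 = 25.695
  [1→2]: (51.39+45.46)/2 × 1 = 48.425
  [2→2.5]: (45.46+40.19)/2 × 0.5 = 21.4125
  [2.5→8.5]: (40.19+7.49)/2 × 6 = 143.04
  [8.5→12.5]: (7.49+2.43)/2 × 4 = 19.84
  Sum = 258.4125 µg/mL·h
Tail: C_last/k_e = 2.43/0.282 = 8.617
AUC_0→∞ (sublingual tablet) = 258.4125 + 8.617 = 267.0295 µg/mL·h
F = (AUC_ev/D_ev)/(AUC_iv/D_iv) = (267.0295/100)/(148/50) = 2.670295/2.96 = 0.9021

F = 0.902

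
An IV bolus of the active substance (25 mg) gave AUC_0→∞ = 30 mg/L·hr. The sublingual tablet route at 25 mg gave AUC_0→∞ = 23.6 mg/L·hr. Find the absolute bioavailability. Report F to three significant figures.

F = 0.787

F = (AUC_ev / D_ev) / (AUC_iv / D_iv)
  = (23.6/25) / (30/25)
  = 0.944 / 1.2 = 0.7867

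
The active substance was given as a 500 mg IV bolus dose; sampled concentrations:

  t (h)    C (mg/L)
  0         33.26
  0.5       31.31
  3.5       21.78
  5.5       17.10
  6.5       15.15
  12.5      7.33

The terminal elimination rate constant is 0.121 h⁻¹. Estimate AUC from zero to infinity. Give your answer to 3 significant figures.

Trapezoidal AUC_0→12.5:
  [0→0.5]: (33.26+31.31)/2 × 0.5 = 16.1425
  [0.5→3.5]: (31.31+21.78)/2 × 3 = 79.635
  [3.5→5.5]: (21.78+17.10)/2 × 2 = 38.88
  [5.5→6.5]: (17.10+15.15)/2 × 1 = 16.125
  [6.5→12.5]: (15.15+7.33)/2 × 6 = 67.44
  Sum = 218.2225 mg/L·h
Extrapolated tail: C_last / k_e = 7.33 / 0.121 = 60.579
AUC_0→∞ = 218.2225 + 60.579 = 278.8015 mg/L·h

AUC = 279 mg/L·h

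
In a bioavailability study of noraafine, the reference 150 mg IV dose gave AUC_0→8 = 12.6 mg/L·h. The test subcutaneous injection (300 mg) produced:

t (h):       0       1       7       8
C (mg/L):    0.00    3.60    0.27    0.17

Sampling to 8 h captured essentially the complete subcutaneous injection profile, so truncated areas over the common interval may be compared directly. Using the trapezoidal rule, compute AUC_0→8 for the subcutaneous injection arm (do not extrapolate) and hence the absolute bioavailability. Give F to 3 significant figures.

F = 0.541

Trapezoidal AUC_0→8 (subcutaneous injection):
  [0→1]: (0.00+3.60)/2 × 1 = 1.8
  [1→7]: (3.60+0.27)/2 × 6 = 11.61
  [7→8]: (0.27+0.17)/2 × 1 = 0.22
  Sum = 13.63 mg/L·h
F = (AUC_ev/D_ev)/(AUC_iv/D_iv) = (13.63/300)/(12.6/150) = 0.0454333/0.084 = 0.5409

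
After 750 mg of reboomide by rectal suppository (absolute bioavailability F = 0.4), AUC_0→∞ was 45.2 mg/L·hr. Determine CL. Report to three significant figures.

CL = 6.64 L/hr

CL = F × Dose / AUC_0→∞
   = 0.4 × 750 / 45.2 = 6.63717 L/hr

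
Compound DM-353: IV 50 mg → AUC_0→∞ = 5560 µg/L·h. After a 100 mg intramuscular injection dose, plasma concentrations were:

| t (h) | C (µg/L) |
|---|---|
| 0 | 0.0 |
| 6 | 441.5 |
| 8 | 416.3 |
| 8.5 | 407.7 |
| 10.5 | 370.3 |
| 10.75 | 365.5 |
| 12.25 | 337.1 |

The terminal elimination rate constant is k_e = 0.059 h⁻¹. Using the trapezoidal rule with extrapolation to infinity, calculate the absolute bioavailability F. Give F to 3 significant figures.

Trapezoidal AUC_0→12.25 (intramuscular injection):
  [0→6]: (0.0+441.5)/2 × 6 = 1324.5
  [6→8]: (441.5+416.3)/2 × 2 = 857.8
  [8→8.5]: (416.3+407.7)/2 × 0.5 = 206.0
  [8.5→10.5]: (407.7+370.3)/2 × 2 = 778.0
  [10.5→10.75]: (370.3+365.5)/2 × 0.25 = 91.975
  [10.75→12.25]: (365.5+337.1)/2 × 1.5 = 526.95
  Sum = 3785.225 µg/L·h
Tail: C_last/k_e = 337.1/0.059 = 5713.559
AUC_0→∞ (intramuscular injection) = 3785.225 + 5713.559 = 9498.784 µg/L·h
F = (AUC_ev/D_ev)/(AUC_iv/D_iv) = (9498.784/100)/(5560/50) = 94.98784/111.2 = 0.8542

F = 0.854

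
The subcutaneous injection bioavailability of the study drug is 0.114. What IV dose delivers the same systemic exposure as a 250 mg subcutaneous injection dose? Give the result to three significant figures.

Systemic exposure from an extravascular dose = F × D_ev, so the equivalent IV dose is F × D_ev.
D_iv = F × D_ev = 0.114 × 250 = 28.5 mg

D_iv = 28.5 mg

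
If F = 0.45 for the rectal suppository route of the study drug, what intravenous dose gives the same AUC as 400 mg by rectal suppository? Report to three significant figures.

Systemic exposure from an extravascular dose = F × D_ev, so the equivalent IV dose is F × D_ev.
D_iv = F × D_ev = 0.45 × 400 = 180 mg

D_iv = 180 mg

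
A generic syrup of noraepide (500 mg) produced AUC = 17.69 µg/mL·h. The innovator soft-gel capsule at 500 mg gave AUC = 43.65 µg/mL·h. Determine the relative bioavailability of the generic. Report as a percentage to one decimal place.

F_rel = 40.5%

F_rel = (AUC_test/D_test) / (AUC_ref/D_ref)
      = (17.69/500) / (43.65/500)
      = 0.03538 / 0.0873 = 0.4053 = 40.53%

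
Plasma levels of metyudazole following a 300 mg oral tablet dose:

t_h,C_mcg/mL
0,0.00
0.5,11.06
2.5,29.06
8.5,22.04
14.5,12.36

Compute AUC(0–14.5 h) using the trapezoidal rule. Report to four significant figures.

AUC = 299.4 mcg/mL·h

Trapezoidal AUC_0→14.5:
  [0→0.5]: (0.00+11.06)/2 × 0.5 = 2.765
  [0.5→2.5]: (11.06+29.06)/2 × 2 = 40.12
  [2.5→8.5]: (29.06+22.04)/2 × 6 = 153.3
  [8.5→14.5]: (22.04+12.36)/2 × 6 = 103.2
  Sum = 299.385 mcg/mL·h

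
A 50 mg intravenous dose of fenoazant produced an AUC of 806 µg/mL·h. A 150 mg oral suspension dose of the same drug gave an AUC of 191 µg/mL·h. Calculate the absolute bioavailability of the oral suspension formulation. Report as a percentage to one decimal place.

F = 7.9%

F = (AUC_ev / D_ev) / (AUC_iv / D_iv)
  = (191/150) / (806/50)
  = 1.27333 / 16.12 = 0.0790
  = 7.90%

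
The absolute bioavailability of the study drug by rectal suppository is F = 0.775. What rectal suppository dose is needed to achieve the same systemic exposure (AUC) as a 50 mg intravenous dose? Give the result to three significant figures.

For equal systemic exposure: F × D_ev = D_iv
D_ev = D_iv / F = 50 / 0.775 = 64.5161 mg

D_rectal = 64.5 mg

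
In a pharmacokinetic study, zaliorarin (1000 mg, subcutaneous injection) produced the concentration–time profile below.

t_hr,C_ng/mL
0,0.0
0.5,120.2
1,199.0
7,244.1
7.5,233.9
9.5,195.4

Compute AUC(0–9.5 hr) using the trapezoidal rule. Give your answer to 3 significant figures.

AUC = 1990 ng/mL·hr

Trapezoidal AUC_0→9.5:
  [0→0.5]: (0.0+120.2)/2 × 0.5 = 30.05
  [0.5→1]: (120.2+199.0)/2 × 0.5 = 79.8
  [1→7]: (199.0+244.1)/2 × 6 = 1329.3
  [7→7.5]: (244.1+233.9)/2 × 0.5 = 119.5
  [7.5→9.5]: (233.9+195.4)/2 × 2 = 429.3
  Sum = 1987.95 ng/mL·hr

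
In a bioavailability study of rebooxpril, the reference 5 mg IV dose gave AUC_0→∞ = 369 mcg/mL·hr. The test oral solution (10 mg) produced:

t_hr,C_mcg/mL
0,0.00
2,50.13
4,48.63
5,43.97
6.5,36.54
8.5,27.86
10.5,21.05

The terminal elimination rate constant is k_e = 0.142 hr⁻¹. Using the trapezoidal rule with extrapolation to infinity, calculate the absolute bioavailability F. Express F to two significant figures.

F = 0.70

Trapezoidal AUC_0→10.5 (oral solution):
  [0→2]: (0.00+50.13)/2 × 2 = 50.13
  [2→4]: (50.13+48.63)/2 × 2 = 98.76
  [4→5]: (48.63+43.97)/2 × 1 = 46.3
  [5→6.5]: (43.97+36.54)/2 × 1.5 = 60.3825
  [6.5→8.5]: (36.54+27.86)/2 × 2 = 64.4
  [8.5→10.5]: (27.86+21.05)/2 × 2 = 48.91
  Sum = 368.8825 mcg/mL·hr
Tail: C_last/k_e = 21.05/0.142 = 148.239
AUC_0→∞ (oral solution) = 368.8825 + 148.239 = 517.1215 mcg/mL·hr
F = (AUC_ev/D_ev)/(AUC_iv/D_iv) = (517.1215/10)/(369/5) = 51.71215/73.8 = 0.7007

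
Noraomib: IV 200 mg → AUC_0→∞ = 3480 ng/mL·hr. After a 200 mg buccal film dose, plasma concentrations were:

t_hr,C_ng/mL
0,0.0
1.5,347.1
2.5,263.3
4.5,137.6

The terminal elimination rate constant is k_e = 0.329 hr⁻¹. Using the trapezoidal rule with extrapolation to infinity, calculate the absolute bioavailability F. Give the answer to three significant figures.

Trapezoidal AUC_0→4.5 (buccal film):
  [0→1.5]: (0.0+347.1)/2 × 1.5 = 260.325
  [1.5→2.5]: (347.1+263.3)/2 × 1 = 305.2
  [2.5→4.5]: (263.3+137.6)/2 × 2 = 400.9
  Sum = 966.425 ng/mL·hr
Tail: C_last/k_e = 137.6/0.329 = 418.237
AUC_0→∞ (buccal film) = 966.425 + 418.237 = 1384.662 ng/mL·hr
F = (AUC_ev/D_ev)/(AUC_iv/D_iv) = (1384.662/200)/(3480/200) = 6.92331/17.4 = 0.3979

F = 0.398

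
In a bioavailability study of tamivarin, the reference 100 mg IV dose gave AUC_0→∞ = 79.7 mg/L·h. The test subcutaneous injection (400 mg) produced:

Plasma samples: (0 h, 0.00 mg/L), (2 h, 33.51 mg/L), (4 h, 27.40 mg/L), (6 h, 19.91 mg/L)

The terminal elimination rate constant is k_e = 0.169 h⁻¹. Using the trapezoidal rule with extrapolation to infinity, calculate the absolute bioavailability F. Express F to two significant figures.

F = 0.81

Trapezoidal AUC_0→6 (subcutaneous injection):
  [0→2]: (0.00+33.51)/2 × 2 = 33.51
  [2→4]: (33.51+27.40)/2 × 2 = 60.91
  [4→6]: (27.40+19.91)/2 × 2 = 47.31
  Sum = 141.73 mg/L·h
Tail: C_last/k_e = 19.91/0.169 = 117.811
AUC_0→∞ (subcutaneous injection) = 141.73 + 117.811 = 259.541 mg/L·h
F = (AUC_ev/D_ev)/(AUC_iv/D_iv) = (259.541/400)/(79.7/100) = 0.6488525/0.797 = 0.8141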